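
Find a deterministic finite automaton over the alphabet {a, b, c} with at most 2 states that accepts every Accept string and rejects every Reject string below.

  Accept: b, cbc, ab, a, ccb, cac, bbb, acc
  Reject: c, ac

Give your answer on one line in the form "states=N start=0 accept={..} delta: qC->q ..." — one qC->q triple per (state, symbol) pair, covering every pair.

states=2 start=0 accept={0} delta: 0a->0 0b->0 0c->1 1a->1 1b->1 1c->0

Fold the examples into a partial DFA from state 0: repeatedly fix the first undefined (state, symbol) met by the shortest-then-alphabetical prefix, trying targets in increasing order and rejecting any under which an Accept and a Reject string meet in one state with the same remainder; add a state when all current targets are rejected. Accepting states are where Accept strings end.
a: 0a undefined. 0a->0: ok.
b: 0b undefined. 0b->0: ok.
c: 0c undefined. 0c->0: no, b/c meet in 0. Open state 1: 0c->1.
ca: 1a undefined. 1a->0: no, cac/c meet in 1. 1a->1: ok.
cb: 1b undefined. 1b->0: no, cbc/c meet in 1. 1b->1: ok.
cc: 1c undefined. 1c->0: ok.
All examples now run through 2 states with every (state, symbol) defined. Accept strings end in {0}, Reject strings end in {1}; accept={0}.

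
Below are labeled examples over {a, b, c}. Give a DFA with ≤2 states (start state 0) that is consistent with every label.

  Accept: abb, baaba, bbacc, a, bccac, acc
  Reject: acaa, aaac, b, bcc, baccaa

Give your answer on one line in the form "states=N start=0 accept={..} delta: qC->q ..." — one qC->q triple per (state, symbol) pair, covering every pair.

states=2 start=0 accept={0} delta: 0a->0 0b->1 0c->1 1a->1 1b->0 1c->0

State merging on the prefix tree: take the shortest (then alphabetical) example prefix whose next move is undefined and point that move at state 0, else 1, else 2, ...; a target is out if some Accept/Reject pair would then sit in one state with the same input left (inseparable). If every existing state is out, open a new one.
a: 0a undefined. 0a->0: ok.
b: 0b undefined. 0b->0: no, abb/b meet in 0. Open state 1: 0b->1.
ac: 0c undefined. 0c->0: no, a/acaa meet in 0. 0c->1: ok.
ba: 1a undefined. 1a->0: no, baaba/acaa meet in 0. 1a->1: ok.
bb: 1b undefined. 1b->0: ok.
bc: 1c undefined. 1c->0: ok.
All examples now run through 2 states with every (state, symbol) defined. Accept strings end in {0}, Reject strings end in {1}; accept={0}.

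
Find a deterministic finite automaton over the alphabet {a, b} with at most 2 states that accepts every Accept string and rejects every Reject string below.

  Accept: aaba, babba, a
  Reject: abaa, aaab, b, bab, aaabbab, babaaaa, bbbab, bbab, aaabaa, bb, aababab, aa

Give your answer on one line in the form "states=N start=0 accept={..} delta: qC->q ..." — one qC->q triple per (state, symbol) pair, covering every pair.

Fold the examples into a partial DFA from state 0: repeatedly fix the first undefined (state, symbol) met by the shortest-then-alphabetical prefix, trying targets in increasing order and rejecting any under which an Accept and a Reject string meet in one state with the same remainder; add a state when all current targets are rejected. Accepting states are where Accept strings end.
a: 0a undefined. 0a->0: no, a/aa meet in 0. Open state 1: 0a->1.
b: 0b undefined. 0b->0: ok.
aa: 1a undefined. 1a->0: ok.
ab: 1b undefined. 1b->0: ok.
All examples now run through 2 states with every (state, symbol) defined. Accept strings end in {1}, Reject strings end in {0}; accept={1}.

states=2 start=0 accept={1} delta: 0a->1 0b->0 1a->0 1b->0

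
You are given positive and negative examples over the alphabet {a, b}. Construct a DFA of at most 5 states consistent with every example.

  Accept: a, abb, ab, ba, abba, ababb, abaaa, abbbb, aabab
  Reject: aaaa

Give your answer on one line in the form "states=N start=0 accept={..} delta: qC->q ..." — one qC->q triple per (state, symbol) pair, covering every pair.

Fold the examples into a partial DFA from state 0: repeatedly fix the first undefined (state, symbol) met by the shortest-then-alphabetical prefix, trying targets in increasing order and rejecting any under which an Accept and a Reject string meet in one state with the same remainder; add a state when all current targets are rejected. Accepting states are where Accept strings end.
a: 0a undefined. 0a->0: no, a/aaaa meet in 0. Open state 1: 0a->1.
b: 0b undefined. 0b->0: ok.
aa: 1a undefined. 1a->0: ok.
ab: 1b undefined. 1b->0: no, abb/aaaa meet in 0. 1b->1: no, abba/aaaa meet in 0. Open state 2: 1b->2.
aba: 2a undefined. 2a->0: no, ababb/aaaa meet in 0. 2a->1: ok.
abb: 2b undefined. 2b->0: no, abb/aaaa meet in 0. 2b->1: no, abba/aaaa meet in 0. 2b->2: ok.
All examples now run through 3 states with every (state, symbol) defined. Accept strings end in {1,2}, Reject strings end in {0}; accept={1,2}.

states=3 start=0 accept={1,2} delta: 0a->1 0b->0 1a->0 1b->2 2a->1 2b->2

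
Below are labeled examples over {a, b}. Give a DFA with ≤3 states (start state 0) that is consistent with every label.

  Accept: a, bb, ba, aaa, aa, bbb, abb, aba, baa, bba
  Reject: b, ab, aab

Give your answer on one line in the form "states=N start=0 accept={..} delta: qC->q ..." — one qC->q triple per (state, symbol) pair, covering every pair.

states=3 start=0 accept={0,2} delta: 0a->0 0b->1 1a->0 1b->2 2a->0 2b->0

State merging on the prefix tree: take the shortest (then alphabetical) example prefix whose next move is undefined and point that move at state 0, else 1, else 2, ...; a target is out if some Accept/Reject pair would then sit in one state with the same input left (inseparable). If every existing state is out, open a new one.
a: 0a undefined. 0a->0: ok.
b: 0b undefined. 0b->0: no, a/b meet in 0. Open state 1: 0b->1.
ba: 1a undefined. 1a->0: ok.
bb: 1b undefined. 1b->0: no, bbb/b meet in 1. 1b->1: no, bb/b meet in 1. Open state 2: 1b->2.
bba: 2a undefined. 2a->0: ok.
bbb: 2b undefined. 2b->0: ok.
All examples now run through 3 states with every (state, symbol) defined. Accept strings end in {0,2}, Reject strings end in {1}; accept={0,2}.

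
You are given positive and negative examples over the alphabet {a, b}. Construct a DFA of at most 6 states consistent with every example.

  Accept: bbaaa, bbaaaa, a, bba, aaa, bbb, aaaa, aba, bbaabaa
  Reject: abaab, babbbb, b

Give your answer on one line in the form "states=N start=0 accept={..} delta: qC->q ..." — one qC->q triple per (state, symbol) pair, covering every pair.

states=3 start=0 accept={0} delta: 0a->0 0b->1 1a->0 1b->2 2a->0 2b->0

Grow the machine one transition at a time. Run the examples from 0; the earliest place one falls off (shortest prefix, ties alphabetical) gets sent to the lowest-numbered state that keeps every Accept/Reject pair distinguishable — a pair clashes when both reach the same state with identical unread suffix — and to a fresh state only if none does.
a: 0a undefined. 0a->0: ok.
b: 0b undefined. 0b->0: no, bbaaa/abaab meet in 0. Open state 1: 0b->1.
ba: 1a undefined. 1a->0: ok.
bb: 1b undefined. 1b->0: no, bbaaa/babbbb meet in 0. 1b->1: no, bbb/abaab meet in 1. Open state 2: 1b->2.
bba: 2a undefined. 2a->0: ok.
bbb: 2b undefined. 2b->0: ok.
All examples now run through 3 states with every (state, symbol) defined. Accept strings end in {0}, Reject strings end in {1}; accept={0}.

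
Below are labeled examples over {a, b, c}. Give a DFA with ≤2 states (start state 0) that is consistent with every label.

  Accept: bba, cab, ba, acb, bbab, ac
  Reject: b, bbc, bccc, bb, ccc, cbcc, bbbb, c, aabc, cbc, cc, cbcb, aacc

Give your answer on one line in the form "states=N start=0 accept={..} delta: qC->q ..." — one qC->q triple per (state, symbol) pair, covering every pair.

Grow the machine one transition at a time. Run the examples from 0; the earliest place one falls off (shortest prefix, ties alphabetical) gets sent to the lowest-numbered state that keeps every Accept/Reject pair distinguishable — a pair clashes when both reach the same state with identical unread suffix — and to a fresh state only if none does.
a: 0a undefined. 0a->0: no, ac/c meet in 0 with "c" left. Open state 1: 0a->1.
b: 0b undefined. 0b->0: ok.
c: 0c undefined. 0c->0: ok.
aa: 1a undefined. 1a->0: ok.
ac: 1c undefined. 1c->0: no, acb/b meet in 0. 1c->1: ok.
acb: 1b undefined. 1b->0: no, cab/b meet in 0. 1b->1: ok.
All examples now run through 2 states with every (state, symbol) defined. Accept strings end in {1}, Reject strings end in {0}; accept={1}.

states=2 start=0 accept={1} delta: 0a->1 0b->0 0c->0 1a->0 1b->1 1c->1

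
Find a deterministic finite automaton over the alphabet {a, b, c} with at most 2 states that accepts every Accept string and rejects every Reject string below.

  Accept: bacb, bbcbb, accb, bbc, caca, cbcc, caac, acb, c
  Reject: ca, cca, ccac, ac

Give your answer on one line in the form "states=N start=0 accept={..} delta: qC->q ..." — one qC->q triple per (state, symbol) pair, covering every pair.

states=2 start=0 accept={0} delta: 0a->1 0b->0 0c->0 1a->0 1b->0 1c->1

Grow the machine one transition at a time. Run the examples from 0; the earliest place one falls off (shortest prefix, ties alphabetical) gets sent to the lowest-numbered state that keeps every Accept/Reject pair distinguishable — a pair clashes when both reach the same state with identical unread suffix — and to a fresh state only if none does.
a: 0a undefined. 0a->0: no, c/ac meet in 0 with "c" left. Open state 1: 0a->1.
b: 0b undefined. 0b->0: ok.
c: 0c undefined. 0c->0: ok.
ac: 1c undefined. 1c->0: no, bacb/ccac meet in 0. 1c->1: ok.
acb: 1b undefined. 1b->0: ok.
caa: 1a undefined. 1a->0: ok.
All examples now run through 2 states with every (state, symbol) defined. Accept strings end in {0}, Reject strings end in {1}; accept={0}.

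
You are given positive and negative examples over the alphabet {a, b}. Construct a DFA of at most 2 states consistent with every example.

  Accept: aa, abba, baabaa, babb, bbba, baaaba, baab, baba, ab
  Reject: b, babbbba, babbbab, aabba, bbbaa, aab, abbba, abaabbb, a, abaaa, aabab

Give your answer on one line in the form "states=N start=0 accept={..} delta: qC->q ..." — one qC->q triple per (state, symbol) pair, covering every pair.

Fold the examples into a partial DFA from state 0: repeatedly fix the first undefined (state, symbol) met by the shortest-then-alphabetical prefix, trying targets in increasing order and rejecting any under which an Accept and a Reject string meet in one state with the same remainder; add a state when all current targets are rejected. Accepting states are where Accept strings end.
a: 0a undefined. 0a->0: no, aa/a meet in 0. Open state 1: 0a->1.
b: 0b undefined. 0b->0: no, aa/bbbaa meet in 1 with "a" left. 0b->1: ok.
aa: 1a undefined. 1a->0: ok.
ab: 1b undefined. 1b->0: ok.
All examples now run through 2 states with every (state, symbol) defined. Accept strings end in {0}, Reject strings end in {1}; accept={0}.

states=2 start=0 accept={0} delta: 0a->1 0b->1 1a->0 1b->0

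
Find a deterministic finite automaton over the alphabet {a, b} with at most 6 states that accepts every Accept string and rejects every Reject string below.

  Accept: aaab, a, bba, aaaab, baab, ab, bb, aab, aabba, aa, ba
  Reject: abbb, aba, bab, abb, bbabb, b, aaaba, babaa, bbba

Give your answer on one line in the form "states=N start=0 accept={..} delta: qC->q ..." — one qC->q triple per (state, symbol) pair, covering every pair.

states=5 start=0 accept={1,3} delta: 0a->1 0b->2 1a->1 1b->3 2a->3 2b->1 3a->2 3b->4 4a->3 4b->0

State merging on the prefix tree: take the shortest (then alphabetical) example prefix whose next move is undefined and point that move at state 0, else 1, else 2, ...; a target is out if some Accept/Reject pair would then sit in one state with the same input left (inseparable). If every existing state is out, open a new one.
a: 0a undefined. 0a->0: no, aaab/b meet in 0 with "b" left. Open state 1: 0a->1.
b: 0b undefined. 0b->0: no, a/bbba meet in 1. 0b->1: no, a/b meet in 1. Open state 2: 0b->2.
aa: 1a undefined. 1a->0: no, aaaab/b meet in 2. 1a->1: ok.
ab: 1b undefined. 1b->0: no, a/aba meet in 1. 1b->1: no, aaab/abbb meet in 1. 1b->2: no, aaab/b meet in 2. Open state 3: 1b->3.
ba: 2a undefined. 2a->0: no, a/babaa meet in 1. 2a->1: no, aaab/bab meet in 3. 2a->2: no, baab/bab meet in 2 with "b" left. 2a->3: ok.
bb: 2b undefined. 2b->0: no, aaab/bbba meet in 3. 2b->1: ok.
aba: 3a undefined. 3a->0: no, baab/b meet in 2. 3a->1: no, a/aba meet in 1. 3a->2: ok.
abb: 3b undefined. 3b->0: no, a/babaa meet in 1. 3b->1: no, aaab/abbb meet in 3. 3b->2: no, a/abbb meet in 1. 3b->3: no, aaab/abbb meet in 3. Open state 4: 3b->4.
abbb: 4b undefined. 4b->0: ok.
baba: 4a undefined. 4a->0: no, a/babaa meet in 1. 4a->1: no, a/babaa meet in 1. 4a->2: no, aaab/babaa meet in 3. 4a->3: ok.
All examples now run through 5 states with every (state, symbol) defined. Accept strings end in {1,3}, Reject strings end in {0,2,4}; accept={1,3}.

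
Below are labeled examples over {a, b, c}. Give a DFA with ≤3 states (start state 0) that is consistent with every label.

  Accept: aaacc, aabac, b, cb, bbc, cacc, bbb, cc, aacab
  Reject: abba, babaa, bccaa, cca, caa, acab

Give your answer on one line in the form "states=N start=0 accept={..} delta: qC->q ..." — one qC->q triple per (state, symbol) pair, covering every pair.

states=3 start=0 accept={0} delta: 0a->1 0b->0 0c->0 1a->2 1b->0 1c->2 2a->2 2b->1 2c->0

Grow the machine one transition at a time. Run the examples from 0; the earliest place one falls off (shortest prefix, ties alphabetical) gets sent to the lowest-numbered state that keeps every Accept/Reject pair distinguishable — a pair clashes when both reach the same state with identical unread suffix — and to a fresh state only if none does.
a: 0a undefined. 0a->0: no, aacab/acab meet in 0 with "cab" left. Open state 1: 0a->1.
b: 0b undefined. 0b->0: ok.
c: 0c undefined. 0c->0: ok.
aa: 1a undefined. 1a->0: no, b/bccaa meet in 0. 1a->1: no, aacab/acab meet in 1 with "cab" left. Open state 2: 1a->2.
ab: 1b undefined. 1b->0: ok.
ac: 1c undefined. 1c->0: no, b/acab meet in 0. 1c->1: no, cacc/abba meet in 1. 1c->2: ok.
aaa: 2a undefined. 2a->0: no, aaacc/acab meet in 0. 2a->1: no, b/acab meet in 0. 2a->2: ok.
aab: 2b undefined. 2b->0: no, aabac/babaa meet in 2. 2b->1: ok.
aac: 2c undefined. 2c->0: ok.
All examples now run through 3 states with every (state, symbol) defined. Accept strings end in {0}, Reject strings end in {1,2}; accept={0}.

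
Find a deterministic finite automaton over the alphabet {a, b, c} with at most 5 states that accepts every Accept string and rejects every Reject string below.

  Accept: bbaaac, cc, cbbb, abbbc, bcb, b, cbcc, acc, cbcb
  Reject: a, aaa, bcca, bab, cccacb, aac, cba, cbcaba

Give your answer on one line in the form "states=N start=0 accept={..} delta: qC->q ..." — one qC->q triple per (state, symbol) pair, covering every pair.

Grow the machine one transition at a time. Run the examples from 0; the earliest place one falls off (shortest prefix, ties alphabetical) gets sent to the lowest-numbered state that keeps every Accept/Reject pair distinguishable — a pair clashes when both reach the same state with identical unread suffix — and to a fresh state only if none does.
a: 0a undefined. 0a->0: ok.
b: 0b undefined. 0b->0: no, bbaaac/aac meet in 0 with "c" left. Open state 1: 0b->1.
c: 0c undefined. 0c->0: no, cc/a meet in 0. 0c->1: no, b/aac meet in 1. Open state 2: 0c->2.
ba: 1a undefined. 1a->0: no, b/bab meet in 1. 1a->1: ok.
bb: 1b undefined. 1b->0: no, bbaaac/aac meet in 2. 1b->1: no, b/bab meet in 1. 1b->2: ok.
bc: 1c undefined. 1c->0: ok.
cb: 2b undefined. 2b->0: no, cbbb/bab meet in 2. 2b->1: no, cbbb/cba meet in 1. 2b->2: no, cbbb/bab meet in 2. Open state 3: 2b->3.
cc: 2c undefined. 2c->0: no, cc/a meet in 0. 2c->1: ok.
bba: 2a undefined. 2a->0: no, bbaaac/bab meet in 2. 2a->1: no, bbaaac/a meet in 0. 2a->2: ok.
cba: 3a undefined. 3a->0: ok.
cbb: 3b undefined. 3b->0: ok.
cbc: 3c undefined. 3c->0: no, bbaaac/cbcaba meet in 1. 3c->1: no, cbcc/a meet in 0. 3c->2: no, abbbc/bcca meet in 2. 3c->3: no, bbaaac/cbcaba meet in 1. Open state 4: 3c->4.
cbca: 4a undefined. 4a->0: no, bbaaac/cbcaba meet in 1. 4a->1: ok.
cbcb: 4b undefined. 4b->0: no, cbcb/a meet in 0. 4b->1: ok.
cbcc: 4c undefined. 4c->0: no, cbcc/a meet in 0. 4c->1: ok.
All examples now run through 5 states with every (state, symbol) defined. Accept strings end in {1,4}, Reject strings end in {0,2,3}; accept={1,4}.

states=5 start=0 accept={1,4} delta: 0a->0 0b->1 0c->2 1a->1 1b->2 1c->0 2a->2 2b->3 2c->1 3a->0 3b->0 3c->4 4a->1 4b->1 4c->1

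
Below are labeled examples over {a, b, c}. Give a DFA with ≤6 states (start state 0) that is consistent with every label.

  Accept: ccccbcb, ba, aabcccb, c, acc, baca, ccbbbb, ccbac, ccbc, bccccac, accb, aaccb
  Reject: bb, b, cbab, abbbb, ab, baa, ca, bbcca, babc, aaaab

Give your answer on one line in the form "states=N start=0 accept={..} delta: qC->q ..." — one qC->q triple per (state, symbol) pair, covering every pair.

Grow the machine one transition at a time. Run the examples from 0; the earliest place one falls off (shortest prefix, ties alphabetical) gets sent to the lowest-numbered state that keeps every Accept/Reject pair distinguishable — a pair clashes when both reach the same state with identical unread suffix — and to a fresh state only if none does.
a: 0a undefined. 0a->0: ok.
b: 0b undefined. 0b->0: no, ba/bb meet in 0. Open state 1: 0b->1.
c: 0c undefined. 0c->0: no, c/ca meet in 0. 0c->1: no, ba/ca meet in 1 with "a" left. Open state 2: 0c->2.
ba: 1a undefined. 1a->0: no, ba/baa meet in 0. 1a->1: no, ba/b meet in 1. 1a->2: ok.
bb: 1b undefined. 1b->0: no, baca/bbcca meet in 2 with "ca" left. 1b->1: ok.
bc: 1c undefined. 1c->0: ok.
ca: 2a undefined. 2a->0: ok.
cb: 2b undefined. 2b->0: no, ba/babc meet in 2. 2b->1: ok.
cc: 2c undefined. 2c->0: no, ccccbcb/bb meet in 1. 2c->1: no, ccccbcb/bb meet in 1. 2c->2: no, ccccbcb/bb meet in 1. Open state 3: 2c->3.
ccb: 3b undefined. 3b->0: no, aabcccb/baa meet in 0. 3b->1: no, aabcccb/bb meet in 1. 3b->2: no, ccbbbb/bb meet in 1. 3b->3: ok.
ccc: 3c undefined. 3c->0: no, ccccbcb/bb meet in 1. 3c->1: no, ccccbcb/bb meet in 1. 3c->2: no, ccccbcb/bb meet in 1. 3c->3: ok.
baca: 3a undefined. 3a->0: no, baca/baa meet in 0. 3a->1: no, baca/bb meet in 1. 3a->2: ok.
All examples now run through 4 states with every (state, symbol) defined. Accept strings end in {2,3}, Reject strings end in {0,1}; accept={2,3}.

states=4 start=0 accept={2,3} delta: 0a->0 0b->1 0c->2 1a->2 1b->1 1c->0 2a->0 2b->1 2c->3 3a->2 3b->3 3c->3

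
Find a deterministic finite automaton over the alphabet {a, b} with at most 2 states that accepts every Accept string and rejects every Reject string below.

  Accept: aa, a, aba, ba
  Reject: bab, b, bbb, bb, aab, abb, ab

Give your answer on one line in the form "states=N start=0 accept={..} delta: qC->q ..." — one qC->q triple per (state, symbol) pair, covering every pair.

states=2 start=0 accept={0} delta: 0a->0 0b->1 1a->0 1b->1

State merging on the prefix tree: take the shortest (then alphabetical) example prefix whose next move is undefined and point that move at state 0, else 1, else 2, ...; a target is out if some Accept/Reject pair would then sit in one state with the same input left (inseparable). If every existing state is out, open a new one.
a: 0a undefined. 0a->0: ok.
b: 0b undefined. 0b->0: no, aa/bab meet in 0. Open state 1: 0b->1.
ba: 1a undefined. 1a->0: ok.
bb: 1b undefined. 1b->0: no, aa/bb meet in 0. 1b->1: ok.
All examples now run through 2 states with every (state, symbol) defined. Accept strings end in {0}, Reject strings end in {1}; accept={0}.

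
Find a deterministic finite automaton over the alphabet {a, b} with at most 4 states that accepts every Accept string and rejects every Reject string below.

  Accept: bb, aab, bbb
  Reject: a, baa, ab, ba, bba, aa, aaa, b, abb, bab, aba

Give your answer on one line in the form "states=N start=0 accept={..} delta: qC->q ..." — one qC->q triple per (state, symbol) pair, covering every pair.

Fold the examples into a partial DFA from state 0: repeatedly fix the first undefined (state, symbol) met by the shortest-then-alphabetical prefix, trying targets in increasing order and rejecting any under which an Accept and a Reject string meet in one state with the same remainder; add a state when all current targets are rejected. Accepting states are where Accept strings end.
a: 0a undefined. 0a->0: no, bb/abb meet in 0 with "bb" left. Open state 1: 0a->1.
b: 0b undefined. 0b->0: no, bb/b meet in 0. 0b->1: no, bb/ab meet in 1 with "b" left. Open state 2: 0b->2.
aa: 1a undefined. 1a->0: no, aab/b meet in 2. 1a->1: no, aab/ab meet in 1 with "b" left. 1a->2: ok.
ab: 1b undefined. 1b->0: ok.
ba: 2a undefined. 2a->0: ok.
bb: 2b undefined. 2b->0: no, bb/ab meet in 0. 2b->1: no, bb/a meet in 1. 2b->2: no, bb/aa meet in 2. Open state 3: 2b->3.
bba: 3a undefined. 3a->0: ok.
bbb: 3b undefined. 3b->0: no, bbb/ab meet in 0. 3b->1: no, bbb/a meet in 1. 3b->2: no, bbb/aa meet in 2. 3b->3: ok.
All examples now run through 4 states with every (state, symbol) defined. Accept strings end in {3}, Reject strings end in {0,1,2}; accept={3}.

states=4 start=0 accept={3} delta: 0a->1 0b->2 1a->2 1b->0 2a->0 2b->3 3a->0 3b->3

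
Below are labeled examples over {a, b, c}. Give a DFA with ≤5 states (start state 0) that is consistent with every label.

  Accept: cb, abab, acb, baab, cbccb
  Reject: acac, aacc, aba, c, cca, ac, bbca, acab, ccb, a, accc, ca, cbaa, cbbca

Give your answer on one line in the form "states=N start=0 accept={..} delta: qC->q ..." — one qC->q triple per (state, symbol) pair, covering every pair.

Grow the machine one transition at a time. Run the examples from 0; the earliest place one falls off (shortest prefix, ties alphabetical) gets sent to the lowest-numbered state that keeps every Accept/Reject pair distinguishable — a pair clashes when both reach the same state with identical unread suffix — and to a fresh state only if none does.
a: 0a undefined. 0a->0: ok.
b: 0b undefined. 0b->0: no, abab/aba meet in 0. Open state 1: 0b->1.
c: 0c undefined. 0c->0: no, cb/acab meet in 1. 0c->1: no, abab/acab meet in 1 with "ab" left. Open state 2: 0c->2.
ba: 1a undefined. 1a->0: ok.
bb: 1b undefined. 1b->0: ok.
ca: 2a undefined. 2a->0: no, abab/acab meet in 1. 2a->1: no, abab/bbca meet in 1. 2a->2: no, cb/acab meet in 2 with "b" left. Open state 3: 2a->3.
cb: 2b undefined. 2b->0: no, cb/aba meet in 0. 2b->1: ok.
cc: 2c undefined. 2c->0: no, cb/ccb meet in 1. 2c->1: no, cb/aacc meet in 1. 2c->2: no, cb/ccb meet in 1. 2c->3: ok.
cbc: 1c undefined. 1c->0: ok.
cca: 3a undefined. 3a->0: ok.
ccb: 3b undefined. 3b->0: ok.
acac: 3c undefined. 3c->0: ok.
All examples now run through 4 states with every (state, symbol) defined. Accept strings end in {1}, Reject strings end in {0,2,3}; accept={1}.

states=4 start=0 accept={1} delta: 0a->0 0b->1 0c->2 1a->0 1b->0 1c->0 2a->3 2b->1 2c->3 3a->0 3b->0 3c->0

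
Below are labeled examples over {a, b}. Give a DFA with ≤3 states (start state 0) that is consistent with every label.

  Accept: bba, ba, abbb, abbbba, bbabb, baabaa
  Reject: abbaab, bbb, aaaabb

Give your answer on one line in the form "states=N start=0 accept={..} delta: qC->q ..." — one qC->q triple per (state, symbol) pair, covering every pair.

State merging on the prefix tree: take the shortest (then alphabetical) example prefix whose next move is undefined and point that move at state 0, else 1, else 2, ...; a target is out if some Accept/Reject pair would then sit in one state with the same input left (inseparable). If every existing state is out, open a new one.
a: 0a undefined. 0a->0: no, abbb/bbb meet in 0 with "bbb" left. Open state 1: 0a->1.
b: 0b undefined. 0b->0: ok.
aa: 1a undefined. 1a->0: no, baabaa/bbb meet in 0. 1a->1: no, bbabb/aaaabb meet in 1 with "bb" left. Open state 2: 1a->2.
ab: 1b undefined. 1b->0: no, abbb/bbb meet in 0. 1b->1: ok.
aaa: 2a undefined. 2a->0: no, bba/aaaabb meet in 1. 2a->1: no, bba/abbaab meet in 1. 2a->2: ok.
baab: 2b undefined. 2b->0: ok.
All examples now run through 3 states with every (state, symbol) defined. Accept strings end in {1,2}, Reject strings end in {0}; accept={1,2}.

states=3 start=0 accept={1,2} delta: 0a->1 0b->0 1a->2 1b->1 2a->2 2b->0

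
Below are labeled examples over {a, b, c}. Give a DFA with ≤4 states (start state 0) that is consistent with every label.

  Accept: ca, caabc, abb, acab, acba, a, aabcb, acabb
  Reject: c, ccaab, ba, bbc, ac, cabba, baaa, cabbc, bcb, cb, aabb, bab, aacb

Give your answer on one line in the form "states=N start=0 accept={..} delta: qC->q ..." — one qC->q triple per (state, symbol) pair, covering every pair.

Grow the machine one transition at a time. Run the examples from 0; the earliest place one falls off (shortest prefix, ties alphabetical) gets sent to the lowest-numbered state that keeps every Accept/Reject pair distinguishable — a pair clashes when both reach the same state with identical unread suffix — and to a fresh state only if none does.
a: 0a undefined. 0a->0: no, abb/aabb meet in 0 with "bb" left. Open state 1: 0a->1.
b: 0b undefined. 0b->0: no, a/ba meet in 1. 0b->1: ok.
c: 0c undefined. 0c->0: no, ca/cb meet in 1. 0c->1: no, ca/ba meet in 1 with "a" left. Open state 2: 0c->2.
aa: 1a undefined. 1a->0: no, a/bab meet in 1. 1a->1: no, abb/aabb meet in 1 with "bb" left. 1a->2: ok.
ab: 1b undefined. 1b->0: ok.
ac: 1c undefined. 1c->0: no, abb/bcb meet in 1. 1c->1: no, abb/ac meet in 1. 1c->2: ok.
ca: 2a undefined. 2a->0: no, caabc/c meet in 2. 2a->1: ok.
cb: 2b undefined. 2b->0: no, ca/aabb meet in 1. 2b->1: no, ca/bcb meet in 1. 2b->2: no, aabcb/aacb meet in 2 with "cb" left. Open state 3: 2b->3.
cc: 2c undefined. 2c->0: no, ca/aacb meet in 1. 2c->1: no, acab/ccaab meet in 0. 2c->2: ok.
aabb: 3b undefined. 3b->0: no, acab/aabb meet in 0. 3b->1: no, ca/aabb meet in 1. 3b->2: ok.
aabc: 3c undefined. 3c->0: ok.
acba: 3a undefined. 3a->0: ok.
All examples now run through 4 states with every (state, symbol) defined. Accept strings end in {0,1}, Reject strings end in {2,3}; accept={0,1}.

states=4 start=0 accept={0,1} delta: 0a->1 0b->1 0c->2 1a->2 1b->0 1c->2 2a->1 2b->3 2c->2 3a->0 3b->2 3c->0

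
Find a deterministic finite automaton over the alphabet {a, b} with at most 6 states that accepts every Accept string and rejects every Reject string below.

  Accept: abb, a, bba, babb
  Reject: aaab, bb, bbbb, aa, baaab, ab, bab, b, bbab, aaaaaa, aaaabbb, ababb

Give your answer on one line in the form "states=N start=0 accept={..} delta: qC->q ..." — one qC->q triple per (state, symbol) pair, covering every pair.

states=3 start=0 accept={1} delta: 0a->1 0b->0 1a->0 1b->2 2a->0 2b->1

Grow the machine one transition at a time. Run the examples from 0; the earliest place one falls off (shortest prefix, ties alphabetical) gets sent to the lowest-numbered state that keeps every Accept/Reject pair distinguishable — a pair clashes when both reach the same state with identical unread suffix — and to a fresh state only if none does.
a: 0a undefined. 0a->0: no, abb/bb meet in 0 with "bb" left. Open state 1: 0a->1.
b: 0b undefined. 0b->0: ok.
aa: 1a undefined. 1a->0: ok.
ab: 1b undefined. 1b->0: no, abb/aaab meet in 0. 1b->1: no, abb/aaab meet in 1. Open state 2: 1b->2.
aba: 2a undefined. 2a->0: ok.
abb: 2b undefined. 2b->0: no, abb/bb meet in 0. 2b->1: ok.
All examples now run through 3 states with every (state, symbol) defined. Accept strings end in {1}, Reject strings end in {0,2}; accept={1}.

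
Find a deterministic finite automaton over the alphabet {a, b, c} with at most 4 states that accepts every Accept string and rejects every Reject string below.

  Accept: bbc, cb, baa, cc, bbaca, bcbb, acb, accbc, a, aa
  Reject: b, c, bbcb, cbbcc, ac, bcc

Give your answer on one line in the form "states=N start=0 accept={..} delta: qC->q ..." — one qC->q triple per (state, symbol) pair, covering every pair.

states=3 start=0 accept={0,2} delta: 0a->0 0b->1 0c->1 1a->0 1b->2 1c->0 2a->0 2b->1 2c->0

Grow the machine one transition at a time. Run the examples from 0; the earliest place one falls off (shortest prefix, ties alphabetical) gets sent to the lowest-numbered state that keeps every Accept/Reject pair distinguishable — a pair clashes when both reach the same state with identical unread suffix — and to a fresh state only if none does.
a: 0a undefined. 0a->0: ok.
b: 0b undefined. 0b->0: no, bbc/c meet in 0 with "c" left. Open state 1: 0b->1.
c: 0c undefined. 0c->0: no, cb/b meet in 1. 0c->1: ok.
ba: 1a undefined. 1a->0: ok.
bb: 1b undefined. 1b->0: no, bbc/b meet in 1. 1b->1: no, cb/b meet in 1. Open state 2: 1b->2.
bc: 1c undefined. 1c->0: ok.
bba: 2a undefined. 2a->0: ok.
bbc: 2c undefined. 2c->0: ok.
cbb: 2b undefined. 2b->0: no, bbc/cbbcc meet in 0. 2b->1: ok.
All examples now run through 3 states with every (state, symbol) defined. Accept strings end in {0,2}, Reject strings end in {1}; accept={0,2}.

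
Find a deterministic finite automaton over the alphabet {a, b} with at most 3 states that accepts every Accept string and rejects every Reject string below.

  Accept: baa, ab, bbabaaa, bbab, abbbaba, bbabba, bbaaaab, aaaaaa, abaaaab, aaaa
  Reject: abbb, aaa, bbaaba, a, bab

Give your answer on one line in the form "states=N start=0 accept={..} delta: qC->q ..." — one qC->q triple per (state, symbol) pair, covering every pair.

State merging on the prefix tree: take the shortest (then alphabetical) example prefix whose next move is undefined and point that move at state 0, else 1, else 2, ...; a target is out if some Accept/Reject pair would then sit in one state with the same input left (inseparable). If every existing state is out, open a new one.
a: 0a undefined. 0a->0: no, aaaaaa/aaa meet in 0. Open state 1: 0a->1.
b: 0b undefined. 0b->0: no, ab/bab meet in 1 with "b" left. 0b->1: no, baa/aaa meet in 1 with "aa" left. Open state 2: 0b->2.
aa: 1a undefined. 1a->0: ok.
ab: 1b undefined. 1b->0: ok.
ba: 2a undefined. 2a->0: no, baa/aaa meet in 1. 2a->1: no, baa/bab meet in 0. 2a->2: ok.
bb: 2b undefined. 2b->0: no, baa/bbaaba meet in 2. 2b->1: ok.
All examples now run through 3 states with every (state, symbol) defined. Accept strings end in {0,2}, Reject strings end in {1}; accept={0,2}.

states=3 start=0 accept={0,2} delta: 0a->1 0b->2 1a->0 1b->0 2a->2 2b->1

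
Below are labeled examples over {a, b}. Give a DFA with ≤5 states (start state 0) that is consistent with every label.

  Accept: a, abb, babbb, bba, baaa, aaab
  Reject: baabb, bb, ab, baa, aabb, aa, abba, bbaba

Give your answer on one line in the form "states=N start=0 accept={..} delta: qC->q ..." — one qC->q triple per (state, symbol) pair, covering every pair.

states=5 start=0 accept={1,4} delta: 0a->1 0b->0 1a->2 1b->3 2a->4 2b->0 3a->0 3b->4 4a->0 4b->1

State merging on the prefix tree: take the shortest (then alphabetical) example prefix whose next move is undefined and point that move at state 0, else 1, else 2, ...; a target is out if some Accept/Reject pair would then sit in one state with the same input left (inseparable). If every existing state is out, open a new one.
a: 0a undefined. 0a->0: no, a/aa meet in 0. Open state 1: 0a->1.
b: 0b undefined. 0b->0: ok.
aa: 1a undefined. 1a->0: no, aaab/ab meet in 1 with "b" left. 1a->1: no, a/baa meet in 1. Open state 2: 1a->2.
ab: 1b undefined. 1b->0: no, a/abba meet in 1. 1b->1: no, a/ab meet in 1. 1b->2: no, babbb/baabb meet in 2 with "bb" left. Open state 3: 1b->3.
aaa: 2a undefined. 2a->0: no, baaa/bb meet in 0. 2a->1: no, aaab/ab meet in 3. 2a->2: no, baaa/baa meet in 2. 2a->3: no, baaa/ab meet in 3. Open state 4: 2a->4.
aab: 2b undefined. 2b->0: ok.
abb: 3b undefined. 3b->0: no, a/abba meet in 1. 3b->1: no, babbb/ab meet in 3. 3b->2: no, abb/baa meet in 2. 3b->3: no, abb/ab meet in 3. 3b->4: ok.
aaab: 4b undefined. 4b->0: no, babbb/baabb meet in 0. 4b->1: ok.
abba: 4a undefined. 4a->0: ok.
bbaba: 3a undefined. 3a->0: ok.
All examples now run through 5 states with every (state, symbol) defined. Accept strings end in {1,4}, Reject strings end in {0,2,3}; accept={1,4}.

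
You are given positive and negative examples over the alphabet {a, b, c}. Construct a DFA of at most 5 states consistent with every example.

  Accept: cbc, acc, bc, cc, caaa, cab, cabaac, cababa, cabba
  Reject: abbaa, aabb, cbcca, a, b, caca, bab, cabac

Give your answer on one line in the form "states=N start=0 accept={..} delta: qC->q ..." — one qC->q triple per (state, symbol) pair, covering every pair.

Fold the examples into a partial DFA from state 0: repeatedly fix the first undefined (state, symbol) met by the shortest-then-alphabetical prefix, trying targets in increasing order and rejecting any under which an Accept and a Reject string meet in one state with the same remainder; add a state when all current targets are rejected. Accepting states are where Accept strings end.
a: 0a undefined. 0a->0: ok.
b: 0b undefined. 0b->0: ok.
c: 0c undefined. 0c->0: no, cbc/abbaa meet in 0. Open state 1: 0c->1.
ca: 1a undefined. 1a->0: no, bc/cabac meet in 1. 1a->1: ok.
cb: 1b undefined. 1b->0: no, cbc/cabac meet in 1. 1b->1: no, cbc/cabac meet in 1 with "c" left. Open state 2: 1b->2.
cc: 1c undefined. 1c->0: no, acc/abbaa meet in 0. 1c->1: no, acc/caca meet in 1. 1c->2: ok.
cbc: 2c undefined. 2c->0: no, cbc/abbaa meet in 0. 2c->1: ok.
caba: 2a undefined. 2a->0: no, cbc/cabac meet in 1. 2a->1: no, cbc/cbcca meet in 1. 2a->2: no, cbc/cabac meet in 1. Open state 3: 2a->3.
cabb: 2b undefined. 2b->0: no, cabba/abbaa meet in 0. 2b->1: ok.
cabaa: 3a undefined. 3a->0: ok.
cabab: 3b undefined. 3b->0: no, cababa/abbaa meet in 0. 3b->1: ok.
cabac: 3c undefined. 3c->0: ok.
All examples now run through 4 states with every (state, symbol) defined. Accept strings end in {1,2}, Reject strings end in {0,3}; accept={1,2}.

states=4 start=0 accept={1,2} delta: 0a->0 0b->0 0c->1 1a->1 1b->2 1c->2 2a->3 2b->1 2c->1 3a->0 3b->1 3c->0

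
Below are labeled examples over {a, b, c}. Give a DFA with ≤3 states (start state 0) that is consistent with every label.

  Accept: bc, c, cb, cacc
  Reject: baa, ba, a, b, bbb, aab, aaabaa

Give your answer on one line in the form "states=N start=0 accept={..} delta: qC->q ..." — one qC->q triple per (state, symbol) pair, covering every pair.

State merging on the prefix tree: take the shortest (then alphabetical) example prefix whose next move is undefined and point that move at state 0, else 1, else 2, ...; a target is out if some Accept/Reject pair would then sit in one state with the same input left (inseparable). If every existing state is out, open a new one.
a: 0a undefined. 0a->0: ok.
b: 0b undefined. 0b->0: ok.
c: 0c undefined. 0c->0: no, bc/baa meet in 0. Open state 1: 0c->1.
ca: 1a undefined. 1a->0: ok.
cb: 1b undefined. 1b->0: no, cb/baa meet in 0. 1b->1: ok.
cacc: 1c undefined. 1c->0: no, cacc/baa meet in 0. 1c->1: ok.
All examples now run through 2 states with every (state, symbol) defined. Accept strings end in {1}, Reject strings end in {0}; accept={1}.

states=2 start=0 accept={1} delta: 0a->0 0b->0 0c->1 1a->0 1b->1 1c->1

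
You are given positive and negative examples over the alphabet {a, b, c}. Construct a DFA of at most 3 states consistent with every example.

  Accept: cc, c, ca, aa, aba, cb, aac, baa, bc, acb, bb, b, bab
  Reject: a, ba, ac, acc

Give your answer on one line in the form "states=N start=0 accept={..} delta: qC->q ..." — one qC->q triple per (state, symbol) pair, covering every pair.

states=3 start=0 accept={0,2} delta: 0a->1 0b->0 0c->2 1a->0 1b->2 1c->1 2a->0 2b->0 2c->0

Fold the examples into a partial DFA from state 0: repeatedly fix the first undefined (state, symbol) met by the shortest-then-alphabetical prefix, trying targets in increasing order and rejecting any under which an Accept and a Reject string meet in one state with the same remainder; add a state when all current targets are rejected. Accepting states are where Accept strings end.
a: 0a undefined. 0a->0: no, cc/acc meet in 0 with "cc" left. Open state 1: 0a->1.
b: 0b undefined. 0b->0: ok.
c: 0c undefined. 0c->0: no, ca/a meet in 1. 0c->1: no, cc/ac meet in 1 with "c" left. Open state 2: 0c->2.
aa: 1a undefined. 1a->0: ok.
ab: 1b undefined. 1b->0: no, aba/a meet in 1. 1b->1: no, bab/a meet in 1. 1b->2: ok.
ac: 1c undefined. 1c->0: no, c/acc meet in 2. 1c->1: ok.
ca: 2a undefined. 2a->0: ok.
cb: 2b undefined. 2b->0: ok.
cc: 2c undefined. 2c->0: ok.
All examples now run through 3 states with every (state, symbol) defined. Accept strings end in {0,2}, Reject strings end in {1}; accept={0,2}.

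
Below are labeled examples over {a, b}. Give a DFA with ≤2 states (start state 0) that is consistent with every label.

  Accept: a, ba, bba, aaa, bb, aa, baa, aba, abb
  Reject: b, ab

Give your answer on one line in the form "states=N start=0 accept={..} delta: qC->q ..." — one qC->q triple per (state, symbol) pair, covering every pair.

states=2 start=0 accept={0} delta: 0a->0 0b->1 1a->0 1b->0

Fold the examples into a partial DFA from state 0: repeatedly fix the first undefined (state, symbol) met by the shortest-then-alphabetical prefix, trying targets in increasing order and rejecting any under which an Accept and a Reject string meet in one state with the same remainder; add a state when all current targets are rejected. Accepting states are where Accept strings end.
a: 0a undefined. 0a->0: ok.
b: 0b undefined. 0b->0: no, a/b meet in 0. Open state 1: 0b->1.
ba: 1a undefined. 1a->0: ok.
bb: 1b undefined. 1b->0: ok.
All examples now run through 2 states with every (state, symbol) defined. Accept strings end in {0}, Reject strings end in {1}; accept={0}.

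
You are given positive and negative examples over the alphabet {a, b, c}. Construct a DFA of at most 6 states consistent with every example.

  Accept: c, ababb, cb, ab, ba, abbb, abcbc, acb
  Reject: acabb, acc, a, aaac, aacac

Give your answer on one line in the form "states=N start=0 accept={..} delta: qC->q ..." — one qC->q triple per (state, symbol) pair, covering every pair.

Fold the examples into a partial DFA from state 0: repeatedly fix the first undefined (state, symbol) met by the shortest-then-alphabetical prefix, trying targets in increasing order and rejecting any under which an Accept and a Reject string meet in one state with the same remainder; add a state when all current targets are rejected. Accepting states are where Accept strings end.
a: 0a undefined. 0a->0: no, c/aaac meet in 0 with "c" left. Open state 1: 0a->1.
b: 0b undefined. 0b->0: no, ba/a meet in 1. 0b->1: ok.
c: 0c undefined. 0c->0: no, cb/a meet in 1. 0c->1: no, c/a meet in 1. Open state 2: 0c->2.
aa: 1a undefined. 1a->0: ok.
ab: 1b undefined. 1b->0: no, ababb/a meet in 1. 1b->1: no, ababb/a meet in 1. 1b->2: ok.
ac: 1c undefined. 1c->0: no, c/acc meet in 2. 1c->1: no, c/acabb meet in 2. 1c->2: no, c/aaac meet in 2. Open state 3: 1c->3.
cb: 2b undefined. 2b->0: no, abbb/a meet in 1. 2b->1: no, cb/a meet in 1. 2b->2: ok.
aba: 2a undefined. 2a->0: no, c/aacac meet in 2. 2a->1: ok.
abc: 2c undefined. 2c->0: no, abcbc/aaac meet in 3. 2c->1: no, abcbc/a meet in 1. 2c->2: ok.
aca: 3a undefined. 3a->0: no, c/acabb meet in 2. 3a->1: no, c/acabb meet in 2. 3a->2: no, c/acabb meet in 2. 3a->3: ok.
acb: 3b undefined. 3b->0: ok.
acc: 3c undefined. 3c->0: no, ba/acc meet in 0. 3c->1: ok.
All examples now run through 4 states with every (state, symbol) defined. Accept strings end in {0,2}, Reject strings end in {1,3}; accept={0,2}.

states=4 start=0 accept={0,2} delta: 0a->1 0b->1 0c->2 1a->0 1b->2 1c->3 2a->1 2b->2 2c->2 3a->3 3b->0 3c->1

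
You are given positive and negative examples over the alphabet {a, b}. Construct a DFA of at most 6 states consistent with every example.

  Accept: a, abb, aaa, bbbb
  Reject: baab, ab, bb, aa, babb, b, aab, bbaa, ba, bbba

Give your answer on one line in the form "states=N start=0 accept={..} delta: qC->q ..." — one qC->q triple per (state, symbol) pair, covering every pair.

Grow the machine one transition at a time. Run the examples from 0; the earliest place one falls off (shortest prefix, ties alphabetical) gets sent to the lowest-numbered state that keeps every Accept/Reject pair distinguishable — a pair clashes when both reach the same state with identical unread suffix — and to a fresh state only if none does.
a: 0a undefined. 0a->0: no, a/aa meet in 0. Open state 1: 0a->1.
b: 0b undefined. 0b->0: no, a/ba meet in 1. 0b->1: no, a/b meet in 1. Open state 2: 0b->2.
aa: 1a undefined. 1a->0: ok.
ab: 1b undefined. 1b->0: no, abb/b meet in 2. 1b->1: no, a/ab meet in 1. 1b->2: no, abb/bb meet in 2 with "b" left. Open state 3: 1b->3.
ba: 2a undefined. 2a->0: ok.
bb: 2b undefined. 2b->0: no, bbbb/bb meet in 0. 2b->1: no, a/bb meet in 1. 2b->2: no, a/bbaa meet in 1. 2b->3: ok.
abb: 3b undefined. 3b->0: no, a/bbba meet in 1. 3b->1: no, bbbb/baab meet in 3. 3b->2: no, abb/b meet in 2. 3b->3: no, abb/baab meet in 3. Open state 4: 3b->4.
bba: 3a undefined. 3a->0: no, a/bbaa meet in 1. 3a->1: ok.
bbba: 4a undefined. 4a->0: ok.
bbbb: 4b undefined. 4b->0: no, bbbb/aa meet in 0. 4b->1: ok.
All examples now run through 5 states with every (state, symbol) defined. Accept strings end in {1,4}, Reject strings end in {0,2,3}; accept={1,4}.

states=5 start=0 accept={1,4} delta: 0a->1 0b->2 1a->0 1b->3 2a->0 2b->3 3a->1 3b->4 4a->0 4b->1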